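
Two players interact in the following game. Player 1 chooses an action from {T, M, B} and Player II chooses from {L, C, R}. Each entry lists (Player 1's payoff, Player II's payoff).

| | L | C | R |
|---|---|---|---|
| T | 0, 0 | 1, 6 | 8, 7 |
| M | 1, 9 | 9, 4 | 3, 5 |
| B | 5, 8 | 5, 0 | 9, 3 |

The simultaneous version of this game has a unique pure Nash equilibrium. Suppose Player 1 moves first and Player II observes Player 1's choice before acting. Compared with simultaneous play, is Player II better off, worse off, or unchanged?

worse off

Solve by backward induction (Player 1 leads).
- T: Player II compares 0, 6, 7 and picks R; Player 1 would get 8.
- M: Player II compares 9, 4, 5 and picks L; Player 1 would get 1.
- B: Player II compares 8, 0, 3 and picks L; Player 1 would get 5.
Maximizing over 8, 1, 5, Player 1 chooses T. Subgame-perfect outcome: (T, R) with payoffs (8, 7).
For the simultaneous game, intersect best replies.
Player 1's best replies: L→B; C→M; R→B.
Player II's best replies: T→R; M→L; B→L.
The unique mutual best reply is (B, L), giving (5, 8).
Player II earns 7 sequentially versus 8 at the Nash outcome: worse off.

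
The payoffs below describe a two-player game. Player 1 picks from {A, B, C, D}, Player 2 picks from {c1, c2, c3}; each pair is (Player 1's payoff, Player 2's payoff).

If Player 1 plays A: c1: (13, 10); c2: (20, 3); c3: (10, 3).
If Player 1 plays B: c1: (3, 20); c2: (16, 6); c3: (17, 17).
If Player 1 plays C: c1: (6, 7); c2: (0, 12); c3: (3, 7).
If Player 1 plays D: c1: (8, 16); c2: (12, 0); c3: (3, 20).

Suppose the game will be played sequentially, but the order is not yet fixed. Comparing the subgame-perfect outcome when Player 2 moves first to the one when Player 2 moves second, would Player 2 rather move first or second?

If Player 1 leads: Player 2's best replies are A→c1, B→c1, C→c2, D→c3; Player 1's induced payoffs 13, 3, 0, 3; outcome (A, c1), payoffs (13, 10).
If Player 2 leads: Player 1's best replies are c1→A, c2→A, c3→B; Player 2's induced payoffs 10, 3, 17; outcome (B, c3), payoffs (17, 17).
Player 2 gets 17 moving first and 10 moving second, so Player 2 prefers to move first.

first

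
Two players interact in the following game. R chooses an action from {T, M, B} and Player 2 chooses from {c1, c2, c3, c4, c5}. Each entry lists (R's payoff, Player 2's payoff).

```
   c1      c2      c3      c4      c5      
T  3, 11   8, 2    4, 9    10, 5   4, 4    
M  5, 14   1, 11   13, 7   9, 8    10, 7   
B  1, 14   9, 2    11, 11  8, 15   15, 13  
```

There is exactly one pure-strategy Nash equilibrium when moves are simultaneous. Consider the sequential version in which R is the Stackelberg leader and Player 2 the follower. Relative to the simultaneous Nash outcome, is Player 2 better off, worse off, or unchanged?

better off

Solve by backward induction (R leads).
- T: Player 2 compares 11, 2, 9, 5, 4 and picks c1; R would get 3.
- M: Player 2 compares 14, 11, 7, 8, 7 and picks c1; R would get 5.
- B: Player 2 compares 14, 2, 11, 15, 13 and picks c4; R would get 8.
Among 3, 5, 8, the best is 8 at B. Subgame-perfect outcome: (B, c4) with payoffs (8, 15).
Under simultaneous play:
R's best replies: c1→M; c2→B; c3→M; c4→T; c5→B.
Player 2's best replies: T→c1; M→c1; B→c4.
Only (M, c1) has each player best-responding; Nash payoffs (5, 14).
Player 2 earns 15 sequentially versus 14 at the Nash outcome: better off.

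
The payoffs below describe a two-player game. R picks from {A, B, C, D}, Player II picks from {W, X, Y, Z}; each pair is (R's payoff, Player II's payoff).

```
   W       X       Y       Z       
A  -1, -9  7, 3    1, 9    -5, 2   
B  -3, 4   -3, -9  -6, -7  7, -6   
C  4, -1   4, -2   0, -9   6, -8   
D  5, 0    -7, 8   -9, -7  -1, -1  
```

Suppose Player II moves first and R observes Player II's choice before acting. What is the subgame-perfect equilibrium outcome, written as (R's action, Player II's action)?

(A, Y)

Work backward from R's decision.
- W → R plays D (best of -1, -3, 4, 5); Player II gets 0.
- X → R plays A (best of 7, -3, 4, -7); Player II gets 3.
- Y → R plays A (best of 1, -6, 0, -9); Player II gets 9.
- Z → R plays B (best of -5, 7, 6, -1); Player II gets -6.
Player II's induced payoffs are 0, 3, 9, -6, so Player II commits to Y. Subgame-perfect outcome: (A, Y) with payoffs (1, 9).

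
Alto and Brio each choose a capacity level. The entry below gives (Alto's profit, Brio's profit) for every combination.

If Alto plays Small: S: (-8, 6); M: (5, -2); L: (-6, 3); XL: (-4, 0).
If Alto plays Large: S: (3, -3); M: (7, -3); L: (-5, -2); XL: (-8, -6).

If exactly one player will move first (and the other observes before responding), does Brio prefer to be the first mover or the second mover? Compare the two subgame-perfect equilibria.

first

If Alto leads: Brio's best replies are Small→S, Large→L; Alto's induced payoffs -8, -5; outcome (Large, L), payoffs (-5, -2).
If Brio leads: Alto's best replies are S→Large, M→Large, L→Large, XL→Small; Brio's induced payoffs -3, -3, -2, 0; outcome (Small, XL), payoffs (-4, 0).
Brio gets 0 moving first and -2 moving second, so Brio prefers to move first.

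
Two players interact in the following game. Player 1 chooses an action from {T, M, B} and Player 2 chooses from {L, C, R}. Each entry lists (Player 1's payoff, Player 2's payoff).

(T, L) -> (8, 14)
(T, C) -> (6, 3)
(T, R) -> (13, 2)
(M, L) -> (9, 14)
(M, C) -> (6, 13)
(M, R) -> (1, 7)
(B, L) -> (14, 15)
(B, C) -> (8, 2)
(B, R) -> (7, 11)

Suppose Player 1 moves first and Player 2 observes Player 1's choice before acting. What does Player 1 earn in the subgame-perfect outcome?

14

Backward induction with Player 1 moving first.
- T: BR = L, leader payoff 8.
- M: BR = L, leader payoff 9.
- B: BR = L, leader payoff 14.
Among 8, 9, 14, the best is 14 at B. Subgame-perfect outcome: (B, L) with payoffs (14, 15).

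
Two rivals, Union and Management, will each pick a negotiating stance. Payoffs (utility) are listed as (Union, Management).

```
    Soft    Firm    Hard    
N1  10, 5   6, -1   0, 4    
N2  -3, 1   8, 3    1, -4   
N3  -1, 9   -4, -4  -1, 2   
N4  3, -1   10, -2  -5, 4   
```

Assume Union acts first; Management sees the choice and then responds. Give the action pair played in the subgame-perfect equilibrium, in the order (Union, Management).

Work backward from Management's decision.
- N1 → Management plays Soft (best of 5, -1, 4); Union gets 10.
- N2 → Management plays Firm (best of 1, 3, -4); Union gets 8.
- N3 → Management plays Soft (best of 9, -4, 2); Union gets -1.
- N4 → Management plays Hard (best of -1, -2, 4); Union gets -5.
Among 10, 8, -1, -5, the best is 10 at N1. Subgame-perfect outcome: (N1, Soft) with payoffs (10, 5).

(N1, Soft)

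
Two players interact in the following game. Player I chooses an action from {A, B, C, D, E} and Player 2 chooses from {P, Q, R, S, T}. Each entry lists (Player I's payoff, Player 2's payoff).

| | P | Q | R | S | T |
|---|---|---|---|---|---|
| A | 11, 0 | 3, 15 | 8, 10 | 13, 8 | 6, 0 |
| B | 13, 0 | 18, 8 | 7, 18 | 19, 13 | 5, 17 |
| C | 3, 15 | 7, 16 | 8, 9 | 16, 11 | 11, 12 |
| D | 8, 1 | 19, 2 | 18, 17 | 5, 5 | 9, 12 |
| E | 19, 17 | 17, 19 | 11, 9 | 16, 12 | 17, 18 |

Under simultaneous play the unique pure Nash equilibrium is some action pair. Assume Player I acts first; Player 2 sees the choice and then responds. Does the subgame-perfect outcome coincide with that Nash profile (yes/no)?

yes

Solve by backward induction (Player I leads).
- A: Player 2 compares 0, 15, 10, 8, 0 and picks Q; Player I would get 3.
- B: Player 2 compares 0, 8, 18, 13, 17 and picks R; Player I would get 7.
- C: Player 2 compares 15, 16, 9, 11, 12 and picks Q; Player I would get 7.
- D: Player 2 compares 1, 2, 17, 5, 12 and picks R; Player I would get 18.
- E: Player 2 compares 17, 19, 9, 12, 18 and picks Q; Player I would get 17.
Among 3, 7, 7, 18, 17, the best is 18 at D. Subgame-perfect outcome: (D, R) with payoffs (18, 17).
Now find the simultaneous Nash equilibrium.
Player I's best replies: P→E; Q→D; R→D; S→B; T→E.
Player 2's best replies: A→Q; B→R; C→Q; D→R; E→Q.
The unique mutual best reply is (D, R), giving (18, 17).
Sequential outcome (D, R) coincides with the Nash profile (D, R).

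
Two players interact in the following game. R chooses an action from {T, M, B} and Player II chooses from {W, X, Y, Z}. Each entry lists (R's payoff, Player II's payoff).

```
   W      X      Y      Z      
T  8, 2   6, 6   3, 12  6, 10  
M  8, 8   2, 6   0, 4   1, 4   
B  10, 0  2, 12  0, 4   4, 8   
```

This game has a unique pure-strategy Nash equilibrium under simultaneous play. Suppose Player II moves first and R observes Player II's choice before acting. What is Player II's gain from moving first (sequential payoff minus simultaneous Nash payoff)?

Backward induction with Player II moving first.
- W: BR = B, leader payoff 0.
- X: BR = T, leader payoff 6.
- Y: BR = T, leader payoff 12.
- Z: BR = T, leader payoff 10.
Maximizing over 0, 6, 12, 10, Player II chooses Y. Subgame-perfect outcome: (T, Y) with payoffs (3, 12).
For the simultaneous game, intersect best replies.
R's best replies: W→B; X→T; Y→T; Z→T.
Player II's best replies: T→Y; M→W; B→X.
The unique mutual best reply is (T, Y), giving (3, 12).
Player II's commitment gain: 12 − 12 = 0.

0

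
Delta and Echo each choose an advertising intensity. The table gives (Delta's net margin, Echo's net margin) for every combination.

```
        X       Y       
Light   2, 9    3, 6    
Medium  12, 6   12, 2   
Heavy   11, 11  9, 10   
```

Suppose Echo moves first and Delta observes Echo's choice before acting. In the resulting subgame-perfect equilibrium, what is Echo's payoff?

Delta best-responds to each possible Echo move:
- X → Delta plays Medium (best of 2, 12, 11); Echo gets 6.
- Y → Delta plays Medium (best of 3, 12, 9); Echo gets 2.
Among 6, 2, the best is 6 at X. Subgame-perfect outcome: (Medium, X) with payoffs (12, 6).

6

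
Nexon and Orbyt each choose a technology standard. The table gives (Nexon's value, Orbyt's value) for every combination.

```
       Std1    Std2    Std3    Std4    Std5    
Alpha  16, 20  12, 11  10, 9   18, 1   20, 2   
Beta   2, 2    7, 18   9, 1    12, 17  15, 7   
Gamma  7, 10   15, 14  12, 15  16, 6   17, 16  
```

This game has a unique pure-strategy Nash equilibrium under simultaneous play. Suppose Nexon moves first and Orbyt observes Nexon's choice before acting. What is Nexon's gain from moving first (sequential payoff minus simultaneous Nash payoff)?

1

Solve by backward induction (Nexon leads).
- Alpha: Orbyt compares 20, 11, 9, 1, 2 and picks Std1; Nexon would get 16.
- Beta: Orbyt compares 2, 18, 1, 17, 7 and picks Std2; Nexon would get 7.
- Gamma: Orbyt compares 10, 14, 15, 6, 16 and picks Std5; Nexon would get 17.
Among 16, 7, 17, the best is 17 at Gamma. Subgame-perfect outcome: (Gamma, Std5) with payoffs (17, 16).
Under simultaneous play:
Nexon's best replies: Std1→Alpha; Std2→Gamma; Std3→Gamma; Std4→Alpha; Std5→Alpha.
Orbyt's best replies: Alpha→Std1; Beta→Std2; Gamma→Std5.
The unique mutual best reply is (Alpha, Std1), giving (16, 20).
Nexon's commitment gain: 17 − 16 = 1.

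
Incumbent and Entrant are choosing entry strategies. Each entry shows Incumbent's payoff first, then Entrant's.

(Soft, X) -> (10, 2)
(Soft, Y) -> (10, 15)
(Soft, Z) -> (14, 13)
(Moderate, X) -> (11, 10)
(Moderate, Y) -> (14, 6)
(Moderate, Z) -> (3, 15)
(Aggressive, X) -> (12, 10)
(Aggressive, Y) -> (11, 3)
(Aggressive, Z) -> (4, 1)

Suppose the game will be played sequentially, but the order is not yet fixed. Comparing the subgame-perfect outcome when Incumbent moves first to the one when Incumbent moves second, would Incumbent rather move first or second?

If Incumbent leads: Entrant's best replies are Soft→Y, Moderate→Z, Aggressive→X; Incumbent's induced payoffs 10, 3, 12; outcome (Aggressive, X), payoffs (12, 10).
If Entrant leads: Incumbent's best replies are X→Aggressive, Y→Moderate, Z→Soft; Entrant's induced payoffs 10, 6, 13; outcome (Soft, Z), payoffs (14, 13).
Incumbent gets 12 moving first and 14 moving second, so Incumbent prefers to move second.

second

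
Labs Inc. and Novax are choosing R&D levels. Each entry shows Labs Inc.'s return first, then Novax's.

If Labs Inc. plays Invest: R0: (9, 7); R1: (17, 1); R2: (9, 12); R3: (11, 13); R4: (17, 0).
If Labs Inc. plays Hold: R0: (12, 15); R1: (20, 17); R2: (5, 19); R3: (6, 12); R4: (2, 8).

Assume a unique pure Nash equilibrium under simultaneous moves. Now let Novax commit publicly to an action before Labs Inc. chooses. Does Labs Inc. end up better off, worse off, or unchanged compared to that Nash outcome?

better off

Backward induction with Novax moving first.
- R0: BR = Hold, leader payoff 15.
- R1: BR = Hold, leader payoff 17.
- R2: BR = Invest, leader payoff 12.
- R3: BR = Invest, leader payoff 13.
- R4: BR = Invest, leader payoff 0.
Novax's induced payoffs are 15, 17, 12, 13, 0, so Novax commits to R1. Subgame-perfect outcome: (Hold, R1) with payoffs (20, 17).
For the simultaneous game, intersect best replies.
Labs Inc.'s best replies: R0→Hold; R1→Hold; R2→Invest; R3→Invest; R4→Invest.
Novax's best replies: Invest→R3; Hold→R2.
The unique mutual best reply is (Invest, R3), giving (11, 13).
Labs Inc. earns 20 sequentially versus 11 at the Nash outcome: better off.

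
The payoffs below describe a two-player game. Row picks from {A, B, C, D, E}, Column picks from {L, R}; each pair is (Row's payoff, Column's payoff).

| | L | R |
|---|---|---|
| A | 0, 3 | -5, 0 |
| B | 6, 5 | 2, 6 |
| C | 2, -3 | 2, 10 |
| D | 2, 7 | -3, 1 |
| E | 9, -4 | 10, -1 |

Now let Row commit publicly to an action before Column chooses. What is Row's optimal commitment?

E

Column best-responds to each possible Row move:
- A: Column compares 3, 0 and picks L; Row would get 0.
- B: Column compares 5, 6 and picks R; Row would get 2.
- C: Column compares -3, 10 and picks R; Row would get 2.
- D: Column compares 7, 1 and picks L; Row would get 2.
- E: Column compares -4, -1 and picks R; Row would get 10.
Maximizing over 0, 2, 2, 2, 10, Row chooses E. Subgame-perfect outcome: (E, R) with payoffs (10, -1).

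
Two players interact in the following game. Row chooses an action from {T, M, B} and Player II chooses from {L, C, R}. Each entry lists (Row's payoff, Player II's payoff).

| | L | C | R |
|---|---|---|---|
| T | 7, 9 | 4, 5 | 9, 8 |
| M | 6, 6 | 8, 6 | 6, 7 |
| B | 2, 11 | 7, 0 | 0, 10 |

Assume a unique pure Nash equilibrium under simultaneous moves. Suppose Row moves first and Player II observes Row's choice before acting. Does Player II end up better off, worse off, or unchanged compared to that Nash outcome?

Work backward from Player II's decision.
- T: BR = L, leader payoff 7.
- M: BR = R, leader payoff 6.
- B: BR = L, leader payoff 2.
Maximizing over 7, 6, 2, Row chooses T. Subgame-perfect outcome: (T, L) with payoffs (7, 9).
Now find the simultaneous Nash equilibrium.
Row's best replies: L→T; C→M; R→T.
Player II's best replies: T→L; M→R; B→L.
The unique mutual best reply is (T, L), giving (7, 9).
Player II earns 9 sequentially versus 9 at the Nash outcome: unchanged.

unchanged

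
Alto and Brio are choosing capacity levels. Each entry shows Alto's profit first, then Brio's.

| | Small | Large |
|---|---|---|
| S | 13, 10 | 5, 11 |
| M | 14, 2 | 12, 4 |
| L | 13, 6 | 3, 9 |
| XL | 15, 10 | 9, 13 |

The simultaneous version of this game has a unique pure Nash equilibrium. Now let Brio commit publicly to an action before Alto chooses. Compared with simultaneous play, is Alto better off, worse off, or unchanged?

Backward induction with Brio moving first.
- Small: Alto compares 13, 14, 13, 15 and picks XL; Brio would get 10.
- Large: Alto compares 5, 12, 3, 9 and picks M; Brio would get 4.
Maximizing over 10, 4, Brio chooses Small. Subgame-perfect outcome: (XL, Small) with payoffs (15, 10).
Now find the simultaneous Nash equilibrium.
Alto's best replies: Small→XL; Large→M.
Brio's best replies: S→Large; M→Large; L→Large; XL→Large.
The unique mutual best reply is (M, Large), giving (12, 4).
Alto earns 15 sequentially versus 12 at the Nash outcome: better off.

better off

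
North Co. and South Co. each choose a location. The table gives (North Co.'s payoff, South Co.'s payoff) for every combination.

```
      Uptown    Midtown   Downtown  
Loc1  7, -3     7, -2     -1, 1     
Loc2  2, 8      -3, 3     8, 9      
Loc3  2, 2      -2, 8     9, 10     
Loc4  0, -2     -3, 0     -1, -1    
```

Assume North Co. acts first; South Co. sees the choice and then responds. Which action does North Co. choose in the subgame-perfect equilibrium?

Loc3

Work backward from South Co.'s decision.
- Loc1: South Co. compares -3, -2, 1 and picks Downtown; North Co. would get -1.
- Loc2: South Co. compares 8, 3, 9 and picks Downtown; North Co. would get 8.
- Loc3: South Co. compares 2, 8, 10 and picks Downtown; North Co. would get 9.
- Loc4: South Co. compares -2, 0, -1 and picks Midtown; North Co. would get -3.
Among -1, 8, 9, -3, the best is 9 at Loc3. Subgame-perfect outcome: (Loc3, Downtown) with payoffs (9, 10).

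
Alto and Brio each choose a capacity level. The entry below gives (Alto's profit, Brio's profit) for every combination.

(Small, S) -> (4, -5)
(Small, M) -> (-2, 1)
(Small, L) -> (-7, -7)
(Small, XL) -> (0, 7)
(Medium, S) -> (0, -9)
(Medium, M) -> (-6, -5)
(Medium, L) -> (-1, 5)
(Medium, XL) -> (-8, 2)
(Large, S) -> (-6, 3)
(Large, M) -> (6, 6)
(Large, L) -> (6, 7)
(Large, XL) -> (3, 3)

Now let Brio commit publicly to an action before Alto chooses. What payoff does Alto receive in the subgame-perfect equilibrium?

Solve by backward induction (Brio leads).
- S: BR = Small, leader payoff -5.
- M: BR = Large, leader payoff 6.
- L: BR = Large, leader payoff 7.
- XL: BR = Large, leader payoff 3.
Among -5, 6, 7, 3, the best is 7 at L. Subgame-perfect outcome: (Large, L) with payoffs (6, 7).

6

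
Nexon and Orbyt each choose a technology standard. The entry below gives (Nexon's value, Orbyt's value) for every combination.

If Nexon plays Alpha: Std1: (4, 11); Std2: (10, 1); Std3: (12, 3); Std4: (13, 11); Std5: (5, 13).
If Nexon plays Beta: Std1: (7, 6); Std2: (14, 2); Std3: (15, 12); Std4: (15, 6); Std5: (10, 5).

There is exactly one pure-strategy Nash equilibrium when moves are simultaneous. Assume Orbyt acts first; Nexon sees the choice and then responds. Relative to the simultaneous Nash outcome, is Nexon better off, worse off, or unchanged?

Work backward from Nexon's decision.
- Std1 → Nexon plays Beta (best of 4, 7); Orbyt gets 6.
- Std2 → Nexon plays Beta (best of 10, 14); Orbyt gets 2.
- Std3 → Nexon plays Beta (best of 12, 15); Orbyt gets 12.
- Std4 → Nexon plays Beta (best of 13, 15); Orbyt gets 6.
- Std5 → Nexon plays Beta (best of 5, 10); Orbyt gets 5.
Among 6, 2, 12, 6, 5, the best is 12 at Std3. Subgame-perfect outcome: (Beta, Std3) with payoffs (15, 12).
For the simultaneous game, intersect best replies.
Nexon's best replies: Std1→Beta; Std2→Beta; Std3→Beta; Std4→Beta; Std5→Beta.
Orbyt's best replies: Alpha→Std5; Beta→Std3.
The unique mutual best reply is (Beta, Std3), giving (15, 12).
Nexon earns 15 sequentially versus 15 at the Nash outcome: unchanged.

unchanged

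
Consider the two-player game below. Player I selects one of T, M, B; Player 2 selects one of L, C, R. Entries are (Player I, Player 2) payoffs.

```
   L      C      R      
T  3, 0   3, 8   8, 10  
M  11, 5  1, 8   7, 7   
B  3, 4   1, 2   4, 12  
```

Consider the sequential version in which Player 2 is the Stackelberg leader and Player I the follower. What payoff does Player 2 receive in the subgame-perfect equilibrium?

Work backward from Player I's decision.
- L: BR = M, leader payoff 5.
- C: BR = T, leader payoff 8.
- R: BR = T, leader payoff 10.
Player 2's induced payoffs are 5, 8, 10, so Player 2 commits to R. Subgame-perfect outcome: (T, R) with payoffs (8, 10).

10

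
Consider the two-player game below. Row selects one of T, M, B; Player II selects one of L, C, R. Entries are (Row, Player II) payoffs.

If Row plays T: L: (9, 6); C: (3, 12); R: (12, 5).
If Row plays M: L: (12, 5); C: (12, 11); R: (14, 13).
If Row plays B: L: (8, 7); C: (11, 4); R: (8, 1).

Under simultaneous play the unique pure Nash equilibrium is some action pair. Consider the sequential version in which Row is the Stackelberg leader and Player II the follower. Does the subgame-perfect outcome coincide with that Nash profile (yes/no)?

yes

Backward induction with Row moving first.
- T → Player II plays C (best of 6, 12, 5); Row gets 3.
- M → Player II plays R (best of 5, 11, 13); Row gets 14.
- B → Player II plays L (best of 7, 4, 1); Row gets 8.
Maximizing over 3, 14, 8, Row chooses M. Subgame-perfect outcome: (M, R) with payoffs (14, 13).
Now find the simultaneous Nash equilibrium.
Row's best replies: L→M; C→M; R→M.
Player II's best replies: T→C; M→R; B→L.
Only (M, R) has each player best-responding; Nash payoffs (14, 13).
Sequential outcome (M, R) coincides with the Nash profile (M, R).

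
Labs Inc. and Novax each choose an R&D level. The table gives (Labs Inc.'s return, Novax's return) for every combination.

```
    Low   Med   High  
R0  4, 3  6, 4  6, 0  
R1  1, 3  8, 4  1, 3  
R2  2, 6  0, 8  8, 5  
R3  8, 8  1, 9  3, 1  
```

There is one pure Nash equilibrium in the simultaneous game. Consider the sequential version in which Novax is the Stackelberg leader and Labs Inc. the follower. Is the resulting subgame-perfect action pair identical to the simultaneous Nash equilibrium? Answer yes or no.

no

Backward induction with Novax moving first.
- Low → Labs Inc. plays R3 (best of 4, 1, 2, 8); Novax gets 8.
- Med → Labs Inc. plays R1 (best of 6, 8, 0, 1); Novax gets 4.
- High → Labs Inc. plays R2 (best of 6, 1, 8, 3); Novax gets 5.
Maximizing over 8, 4, 5, Novax chooses Low. Subgame-perfect outcome: (R3, Low) with payoffs (8, 8).
Under simultaneous play:
Labs Inc.'s best replies: Low→R3; Med→R1; High→R2.
Novax's best replies: R0→Med; R1→Med; R2→Med; R3→Med.
The unique mutual best reply is (R1, Med), giving (8, 4).
Sequential outcome (R3, Low) differs from the Nash profile (R1, Med).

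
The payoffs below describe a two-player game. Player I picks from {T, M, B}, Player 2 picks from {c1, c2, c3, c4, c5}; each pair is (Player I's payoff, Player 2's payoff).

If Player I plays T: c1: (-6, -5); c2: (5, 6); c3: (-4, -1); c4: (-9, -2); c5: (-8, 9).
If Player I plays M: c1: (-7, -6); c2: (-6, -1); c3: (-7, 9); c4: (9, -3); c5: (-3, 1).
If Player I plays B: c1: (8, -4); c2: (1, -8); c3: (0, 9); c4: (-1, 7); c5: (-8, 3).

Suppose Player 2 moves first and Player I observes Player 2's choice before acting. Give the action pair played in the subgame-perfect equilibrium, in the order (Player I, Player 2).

Player I best-responds to each possible Player 2 move:
- c1: Player I compares -6, -7, 8 and picks B; Player 2 would get -4.
- c2: Player I compares 5, -6, 1 and picks T; Player 2 would get 6.
- c3: Player I compares -4, -7, 0 and picks B; Player 2 would get 9.
- c4: Player I compares -9, 9, -1 and picks M; Player 2 would get -3.
- c5: Player I compares -8, -3, -8 and picks M; Player 2 would get 1.
Among -4, 6, 9, -3, 1, the best is 9 at c3. Subgame-perfect outcome: (B, c3) with payoffs (0, 9).

(B, c3)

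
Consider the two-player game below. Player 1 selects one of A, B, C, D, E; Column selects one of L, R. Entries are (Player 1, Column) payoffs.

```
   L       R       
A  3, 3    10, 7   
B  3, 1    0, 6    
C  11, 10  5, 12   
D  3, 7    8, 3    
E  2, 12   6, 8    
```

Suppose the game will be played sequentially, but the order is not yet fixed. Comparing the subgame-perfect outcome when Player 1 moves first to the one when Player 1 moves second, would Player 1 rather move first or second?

second

If Player 1 leads: Column's best replies are A→R, B→R, C→R, D→L, E→L; Player 1's induced payoffs 10, 0, 5, 3, 2; outcome (A, R), payoffs (10, 7).
If Column leads: Player 1's best replies are L→C, R→A; Column's induced payoffs 10, 7; outcome (C, L), payoffs (11, 10).
Player 1 gets 10 moving first and 11 moving second, so Player 1 prefers to move second.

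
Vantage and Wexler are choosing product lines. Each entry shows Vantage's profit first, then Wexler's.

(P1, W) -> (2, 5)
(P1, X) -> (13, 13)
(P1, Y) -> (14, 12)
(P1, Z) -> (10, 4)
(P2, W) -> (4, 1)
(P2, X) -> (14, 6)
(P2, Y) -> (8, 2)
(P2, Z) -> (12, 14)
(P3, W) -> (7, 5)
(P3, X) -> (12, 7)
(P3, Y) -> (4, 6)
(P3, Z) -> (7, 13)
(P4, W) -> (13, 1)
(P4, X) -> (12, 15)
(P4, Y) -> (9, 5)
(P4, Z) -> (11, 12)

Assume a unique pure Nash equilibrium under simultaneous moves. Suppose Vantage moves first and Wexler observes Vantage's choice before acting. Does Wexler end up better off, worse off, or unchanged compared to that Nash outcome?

worse off

Solve by backward induction (Vantage leads).
- P1 → Wexler plays X (best of 5, 13, 12, 4); Vantage gets 13.
- P2 → Wexler plays Z (best of 1, 6, 2, 14); Vantage gets 12.
- P3 → Wexler plays Z (best of 5, 7, 6, 13); Vantage gets 7.
- P4 → Wexler plays X (best of 1, 15, 5, 12); Vantage gets 12.
Maximizing over 13, 12, 7, 12, Vantage chooses P1. Subgame-perfect outcome: (P1, X) with payoffs (13, 13).
For the simultaneous game, intersect best replies.
Vantage's best replies: W→P4; X→P2; Y→P1; Z→P2.
Wexler's best replies: P1→X; P2→Z; P3→Z; P4→X.
The unique mutual best reply is (P2, Z), giving (12, 14).
Wexler earns 13 sequentially versus 14 at the Nash outcome: worse off.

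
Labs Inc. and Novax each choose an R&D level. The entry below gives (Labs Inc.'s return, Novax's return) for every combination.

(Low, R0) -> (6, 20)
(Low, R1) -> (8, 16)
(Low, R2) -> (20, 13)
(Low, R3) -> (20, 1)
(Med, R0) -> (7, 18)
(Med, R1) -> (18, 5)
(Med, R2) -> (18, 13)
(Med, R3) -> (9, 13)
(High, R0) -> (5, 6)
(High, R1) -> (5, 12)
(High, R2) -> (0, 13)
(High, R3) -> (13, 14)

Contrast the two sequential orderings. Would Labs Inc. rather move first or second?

If Labs Inc. leads: Novax's best replies are Low→R0, Med→R0, High→R3; Labs Inc.'s induced payoffs 6, 7, 13; outcome (High, R3), payoffs (13, 14).
If Novax leads: Labs Inc.'s best replies are R0→Med, R1→Med, R2→Low, R3→Low; Novax's induced payoffs 18, 5, 13, 1; outcome (Med, R0), payoffs (7, 18).
Labs Inc. gets 13 moving first and 7 moving second, so Labs Inc. prefers to move first.

first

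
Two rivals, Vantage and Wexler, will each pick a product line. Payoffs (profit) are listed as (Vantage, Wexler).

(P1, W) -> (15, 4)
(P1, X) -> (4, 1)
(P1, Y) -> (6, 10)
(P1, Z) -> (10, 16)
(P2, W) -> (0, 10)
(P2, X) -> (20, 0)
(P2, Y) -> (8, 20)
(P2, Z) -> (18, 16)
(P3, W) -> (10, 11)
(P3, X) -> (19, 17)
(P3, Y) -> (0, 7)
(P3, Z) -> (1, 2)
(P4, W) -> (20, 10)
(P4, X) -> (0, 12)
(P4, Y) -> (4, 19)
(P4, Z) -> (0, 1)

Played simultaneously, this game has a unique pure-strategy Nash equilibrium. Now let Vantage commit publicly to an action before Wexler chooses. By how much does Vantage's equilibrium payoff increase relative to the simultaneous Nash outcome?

11

Solve by backward induction (Vantage leads).
- P1 → Wexler plays Z (best of 4, 1, 10, 16); Vantage gets 10.
- P2 → Wexler plays Y (best of 10, 0, 20, 16); Vantage gets 8.
- P3 → Wexler plays X (best of 11, 17, 7, 2); Vantage gets 19.
- P4 → Wexler plays Y (best of 10, 12, 19, 1); Vantage gets 4.
Among 10, 8, 19, 4, the best is 19 at P3. Subgame-perfect outcome: (P3, X) with payoffs (19, 17).
Under simultaneous play:
Vantage's best replies: W→P4; X→P2; Y→P2; Z→P2.
Wexler's best replies: P1→Z; P2→Y; P3→X; P4→Y.
The unique mutual best reply is (P2, Y), giving (8, 20).
Vantage's commitment gain: 19 − 8 = 11.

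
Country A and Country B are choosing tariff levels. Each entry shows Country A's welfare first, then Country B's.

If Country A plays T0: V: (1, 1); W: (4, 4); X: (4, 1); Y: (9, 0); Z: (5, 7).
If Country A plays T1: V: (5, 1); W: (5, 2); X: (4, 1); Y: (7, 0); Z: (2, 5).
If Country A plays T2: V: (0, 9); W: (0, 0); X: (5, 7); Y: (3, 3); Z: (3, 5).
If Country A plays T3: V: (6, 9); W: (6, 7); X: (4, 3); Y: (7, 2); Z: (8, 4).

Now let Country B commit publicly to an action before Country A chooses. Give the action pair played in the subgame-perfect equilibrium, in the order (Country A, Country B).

Backward induction with Country B moving first.
- V → Country A plays T3 (best of 1, 5, 0, 6); Country B gets 9.
- W → Country A plays T3 (best of 4, 5, 0, 6); Country B gets 7.
- X → Country A plays T2 (best of 4, 4, 5, 4); Country B gets 7.
- Y → Country A plays T0 (best of 9, 7, 3, 7); Country B gets 0.
- Z → Country A plays T3 (best of 5, 2, 3, 8); Country B gets 4.
Among 9, 7, 7, 0, 4, the best is 9 at V. Subgame-perfect outcome: (T3, V) with payoffs (6, 9).

(T3, V)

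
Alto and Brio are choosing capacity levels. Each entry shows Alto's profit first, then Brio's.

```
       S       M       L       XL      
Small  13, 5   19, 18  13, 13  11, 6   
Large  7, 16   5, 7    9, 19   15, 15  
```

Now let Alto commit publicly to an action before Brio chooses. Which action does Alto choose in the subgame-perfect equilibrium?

Small

Solve by backward induction (Alto leads).
- Small: BR = M, leader payoff 19.
- Large: BR = L, leader payoff 9.
Among 19, 9, the best is 19 at Small. Subgame-perfect outcome: (Small, M) with payoffs (19, 18).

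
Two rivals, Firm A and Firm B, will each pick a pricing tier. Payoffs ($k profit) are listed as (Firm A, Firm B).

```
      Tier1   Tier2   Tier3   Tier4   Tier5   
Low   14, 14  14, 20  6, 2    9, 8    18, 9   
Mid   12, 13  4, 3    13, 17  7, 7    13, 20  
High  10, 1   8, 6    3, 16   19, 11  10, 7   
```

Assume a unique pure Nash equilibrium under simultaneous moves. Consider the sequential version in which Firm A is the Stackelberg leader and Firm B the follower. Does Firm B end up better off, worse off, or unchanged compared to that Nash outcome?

unchanged

Firm B best-responds to each possible Firm A move:
- Low → Firm B plays Tier2 (best of 14, 20, 2, 8, 9); Firm A gets 14.
- Mid → Firm B plays Tier5 (best of 13, 3, 17, 7, 20); Firm A gets 13.
- High → Firm B plays Tier3 (best of 1, 6, 16, 11, 7); Firm A gets 3.
Firm A's induced payoffs are 14, 13, 3, so Firm A commits to Low. Subgame-perfect outcome: (Low, Tier2) with payoffs (14, 20).
Now find the simultaneous Nash equilibrium.
Firm A's best replies: Tier1→Low; Tier2→Low; Tier3→Mid; Tier4→High; Tier5→Low.
Firm B's best replies: Low→Tier2; Mid→Tier5; High→Tier3.
The unique mutual best reply is (Low, Tier2), giving (14, 20).
Firm B earns 20 sequentially versus 20 at the Nash outcome: unchanged.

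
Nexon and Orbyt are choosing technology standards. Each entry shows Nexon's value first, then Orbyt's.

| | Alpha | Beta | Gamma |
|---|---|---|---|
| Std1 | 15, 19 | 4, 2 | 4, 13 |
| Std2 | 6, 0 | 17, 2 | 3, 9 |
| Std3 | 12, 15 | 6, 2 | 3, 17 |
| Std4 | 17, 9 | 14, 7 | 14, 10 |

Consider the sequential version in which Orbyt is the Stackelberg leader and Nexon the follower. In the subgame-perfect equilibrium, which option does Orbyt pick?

Work backward from Nexon's decision.
- Alpha: BR = Std4, leader payoff 9.
- Beta: BR = Std2, leader payoff 2.
- Gamma: BR = Std4, leader payoff 10.
Among 9, 2, 10, the best is 10 at Gamma. Subgame-perfect outcome: (Std4, Gamma) with payoffs (14, 10).

Gamma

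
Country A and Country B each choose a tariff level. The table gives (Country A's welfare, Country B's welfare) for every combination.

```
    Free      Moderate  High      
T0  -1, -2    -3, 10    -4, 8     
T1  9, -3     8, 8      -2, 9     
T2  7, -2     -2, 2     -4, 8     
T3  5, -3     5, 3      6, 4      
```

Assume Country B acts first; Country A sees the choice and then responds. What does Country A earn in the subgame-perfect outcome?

Country A best-responds to each possible Country B move:
- Free: Country A compares -1, 9, 7, 5 and picks T1; Country B would get -3.
- Moderate: Country A compares -3, 8, -2, 5 and picks T1; Country B would get 8.
- High: Country A compares -4, -2, -4, 6 and picks T3; Country B would get 4.
Country B's induced payoffs are -3, 8, 4, so Country B commits to Moderate. Subgame-perfect outcome: (T1, Moderate) with payoffs (8, 8).

8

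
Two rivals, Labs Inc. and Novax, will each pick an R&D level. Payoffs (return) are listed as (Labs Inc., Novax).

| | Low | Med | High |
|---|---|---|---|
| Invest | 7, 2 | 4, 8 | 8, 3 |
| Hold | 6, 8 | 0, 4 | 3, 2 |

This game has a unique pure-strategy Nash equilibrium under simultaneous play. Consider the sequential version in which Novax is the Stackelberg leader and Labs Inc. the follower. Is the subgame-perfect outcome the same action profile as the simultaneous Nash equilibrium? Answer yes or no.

yes

Solve by backward induction (Novax leads).
- Low: Labs Inc. compares 7, 6 and picks Invest; Novax would get 2.
- Med: Labs Inc. compares 4, 0 and picks Invest; Novax would get 8.
- High: Labs Inc. compares 8, 3 and picks Invest; Novax would get 3.
Maximizing over 2, 8, 3, Novax chooses Med. Subgame-perfect outcome: (Invest, Med) with payoffs (4, 8).
For the simultaneous game, intersect best replies.
Labs Inc.'s best replies: Low→Invest; Med→Invest; High→Invest.
Novax's best replies: Invest→Med; Hold→Low.
The unique mutual best reply is (Invest, Med), giving (4, 8).
Sequential outcome (Invest, Med) coincides with the Nash profile (Invest, Med).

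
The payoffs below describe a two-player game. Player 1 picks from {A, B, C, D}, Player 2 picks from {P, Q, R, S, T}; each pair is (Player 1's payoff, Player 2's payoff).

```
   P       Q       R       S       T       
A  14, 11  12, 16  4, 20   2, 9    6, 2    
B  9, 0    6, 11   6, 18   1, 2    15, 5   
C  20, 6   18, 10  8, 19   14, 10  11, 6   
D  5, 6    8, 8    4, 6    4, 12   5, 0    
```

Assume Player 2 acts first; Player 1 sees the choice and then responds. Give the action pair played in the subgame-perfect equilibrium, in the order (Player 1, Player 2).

(C, R)

Work backward from Player 1's decision.
- P: BR = C, leader payoff 6.
- Q: BR = C, leader payoff 10.
- R: BR = C, leader payoff 19.
- S: BR = C, leader payoff 10.
- T: BR = B, leader payoff 5.
Maximizing over 6, 10, 19, 10, 5, Player 2 chooses R. Subgame-perfect outcome: (C, R) with payoffs (8, 19).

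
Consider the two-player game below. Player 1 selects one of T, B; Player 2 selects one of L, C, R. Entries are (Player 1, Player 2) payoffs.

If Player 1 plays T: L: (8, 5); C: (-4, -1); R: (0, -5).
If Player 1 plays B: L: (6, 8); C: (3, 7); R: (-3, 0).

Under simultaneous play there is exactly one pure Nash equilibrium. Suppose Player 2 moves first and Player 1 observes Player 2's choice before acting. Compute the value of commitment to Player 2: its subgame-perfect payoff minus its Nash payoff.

2

Backward induction with Player 2 moving first.
- L: Player 1 compares 8, 6 and picks T; Player 2 would get 5.
- C: Player 1 compares -4, 3 and picks B; Player 2 would get 7.
- R: Player 1 compares 0, -3 and picks T; Player 2 would get -5.
Player 2's induced payoffs are 5, 7, -5, so Player 2 commits to C. Subgame-perfect outcome: (B, C) with payoffs (3, 7).
For the simultaneous game, intersect best replies.
Player 1's best replies: L→T; C→B; R→T.
Player 2's best replies: T→L; B→L.
Only (T, L) has each player best-responding; Nash payoffs (8, 5).
Player 2's commitment gain: 7 − 5 = 2.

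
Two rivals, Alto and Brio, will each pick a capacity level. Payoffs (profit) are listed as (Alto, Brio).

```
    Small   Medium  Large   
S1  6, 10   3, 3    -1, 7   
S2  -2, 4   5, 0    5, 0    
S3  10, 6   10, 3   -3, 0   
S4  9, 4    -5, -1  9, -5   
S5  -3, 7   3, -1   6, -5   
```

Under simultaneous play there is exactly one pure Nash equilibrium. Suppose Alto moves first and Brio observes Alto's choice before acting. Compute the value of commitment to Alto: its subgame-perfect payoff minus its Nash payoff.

0

Backward induction with Alto moving first.
- S1: Brio compares 10, 3, 7 and picks Small; Alto would get 6.
- S2: Brio compares 4, 0, 0 and picks Small; Alto would get -2.
- S3: Brio compares 6, 3, 0 and picks Small; Alto would get 10.
- S4: Brio compares 4, -1, -5 and picks Small; Alto would get 9.
- S5: Brio compares 7, -1, -5 and picks Small; Alto would get -3.
Among 6, -2, 10, 9, -3, the best is 10 at S3. Subgame-perfect outcome: (S3, Small) with payoffs (10, 6).
Now find the simultaneous Nash equilibrium.
Alto's best replies: Small→S3; Medium→S3; Large→S4.
Brio's best replies: S1→Small; S2→Small; S3→Small; S4→Small; S5→Small.
Only (S3, Small) has each player best-responding; Nash payoffs (10, 6).
Alto's commitment gain: 10 − 10 = 0.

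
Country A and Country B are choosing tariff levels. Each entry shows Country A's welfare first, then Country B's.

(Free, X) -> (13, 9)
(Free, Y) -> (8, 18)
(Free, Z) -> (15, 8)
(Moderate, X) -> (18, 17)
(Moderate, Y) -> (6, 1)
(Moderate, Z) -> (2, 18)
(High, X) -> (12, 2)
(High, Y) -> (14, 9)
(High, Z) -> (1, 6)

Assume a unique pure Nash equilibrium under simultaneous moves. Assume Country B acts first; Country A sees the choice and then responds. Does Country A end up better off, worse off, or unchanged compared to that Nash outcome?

better off

Work backward from Country A's decision.
- X: Country A compares 13, 18, 12 and picks Moderate; Country B would get 17.
- Y: Country A compares 8, 6, 14 and picks High; Country B would get 9.
- Z: Country A compares 15, 2, 1 and picks Free; Country B would get 8.
Among 17, 9, 8, the best is 17 at X. Subgame-perfect outcome: (Moderate, X) with payoffs (18, 17).
Now find the simultaneous Nash equilibrium.
Country A's best replies: X→Moderate; Y→High; Z→Free.
Country B's best replies: Free→Y; Moderate→Z; High→Y.
Only (High, Y) has each player best-responding; Nash payoffs (14, 9).
Country A earns 18 sequentially versus 14 at the Nash outcome: better off.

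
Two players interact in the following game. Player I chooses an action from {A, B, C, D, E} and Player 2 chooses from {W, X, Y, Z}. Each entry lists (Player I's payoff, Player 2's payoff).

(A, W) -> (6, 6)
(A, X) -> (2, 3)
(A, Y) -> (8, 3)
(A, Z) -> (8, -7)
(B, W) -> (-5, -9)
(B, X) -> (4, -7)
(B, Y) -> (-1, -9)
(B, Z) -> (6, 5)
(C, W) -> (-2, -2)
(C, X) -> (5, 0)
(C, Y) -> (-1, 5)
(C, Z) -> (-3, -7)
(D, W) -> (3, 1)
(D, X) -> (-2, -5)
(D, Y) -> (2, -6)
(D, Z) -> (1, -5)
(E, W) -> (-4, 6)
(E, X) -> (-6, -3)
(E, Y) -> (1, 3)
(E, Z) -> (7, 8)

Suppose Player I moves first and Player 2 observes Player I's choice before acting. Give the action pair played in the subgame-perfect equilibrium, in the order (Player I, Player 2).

(E, Z)

Player 2 best-responds to each possible Player I move:
- A: BR = W, leader payoff 6.
- B: BR = Z, leader payoff 6.
- C: BR = Y, leader payoff -1.
- D: BR = W, leader payoff 3.
- E: BR = Z, leader payoff 7.
Player I's induced payoffs are 6, 6, -1, 3, 7, so Player I commits to E. Subgame-perfect outcome: (E, Z) with payoffs (7, 8).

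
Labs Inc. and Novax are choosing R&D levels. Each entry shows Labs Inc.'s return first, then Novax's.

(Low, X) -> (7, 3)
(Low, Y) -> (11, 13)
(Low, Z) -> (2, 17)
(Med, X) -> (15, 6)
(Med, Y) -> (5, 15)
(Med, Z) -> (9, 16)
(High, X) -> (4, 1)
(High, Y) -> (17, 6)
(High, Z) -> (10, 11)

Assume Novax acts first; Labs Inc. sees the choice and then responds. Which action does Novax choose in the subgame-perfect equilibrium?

Z

Solve by backward induction (Novax leads).
- X → Labs Inc. plays Med (best of 7, 15, 4); Novax gets 6.
- Y → Labs Inc. plays High (best of 11, 5, 17); Novax gets 6.
- Z → Labs Inc. plays High (best of 2, 9, 10); Novax gets 11.
Novax's induced payoffs are 6, 6, 11, so Novax commits to Z. Subgame-perfect outcome: (High, Z) with payoffs (10, 11).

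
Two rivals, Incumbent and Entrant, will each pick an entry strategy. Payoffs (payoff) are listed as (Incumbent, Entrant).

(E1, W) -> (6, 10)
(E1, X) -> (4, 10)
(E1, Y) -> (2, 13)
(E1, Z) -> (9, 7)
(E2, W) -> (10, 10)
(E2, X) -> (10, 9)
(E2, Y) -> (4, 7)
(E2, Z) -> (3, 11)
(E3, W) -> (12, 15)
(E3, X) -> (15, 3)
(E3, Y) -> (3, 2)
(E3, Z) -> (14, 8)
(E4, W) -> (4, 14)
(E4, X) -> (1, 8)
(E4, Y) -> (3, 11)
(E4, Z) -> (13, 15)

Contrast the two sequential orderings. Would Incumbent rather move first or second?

If Incumbent leads: Entrant's best replies are E1→Y, E2→Z, E3→W, E4→Z; Incumbent's induced payoffs 2, 3, 12, 13; outcome (E4, Z), payoffs (13, 15).
If Entrant leads: Incumbent's best replies are W→E3, X→E3, Y→E2, Z→E3; Entrant's induced payoffs 15, 3, 7, 8; outcome (E3, W), payoffs (12, 15).
Incumbent gets 13 moving first and 12 moving second, so Incumbent prefers to move first.

first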